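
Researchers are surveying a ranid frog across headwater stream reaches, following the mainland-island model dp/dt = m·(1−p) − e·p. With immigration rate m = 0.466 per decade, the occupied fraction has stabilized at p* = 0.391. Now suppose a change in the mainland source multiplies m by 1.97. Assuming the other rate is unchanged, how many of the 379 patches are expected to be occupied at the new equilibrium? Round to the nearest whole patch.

Balance m(1−p*) = e·p* gives e = m(1−p*)/p* = 0.466×0.60900/0.39100 = 0.72582.
New p* = m/(m+e) = 0.91802/(0.91802+0.72582) = 0.55846.
Expected occupied = 379 × 0.55846 = 211.66 ≈ 212.

212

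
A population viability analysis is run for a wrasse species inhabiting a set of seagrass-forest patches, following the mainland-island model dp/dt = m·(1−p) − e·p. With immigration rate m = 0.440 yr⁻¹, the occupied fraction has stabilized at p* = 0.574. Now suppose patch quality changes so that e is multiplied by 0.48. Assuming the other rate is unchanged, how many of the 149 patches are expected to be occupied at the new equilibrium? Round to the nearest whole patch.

110

Balance m(1−p*) = e·p* gives e = m(1−p*)/p* = 0.440×0.42600/0.57400 = 0.32655.
New p* = m/(m+e) = 0.44000/(0.44000+0.15674) = 0.73734.
Expected occupied = 149 × 0.73734 = 109.86 ≈ 110.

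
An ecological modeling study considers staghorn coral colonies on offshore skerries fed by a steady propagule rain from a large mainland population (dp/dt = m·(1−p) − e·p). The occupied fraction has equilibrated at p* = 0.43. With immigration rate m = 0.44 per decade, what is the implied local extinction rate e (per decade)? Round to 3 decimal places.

At equilibrium m(1−p*) = e·p*, so e = m(1−p*)/p*.
e = 0.44 × 0.5700 / 0.43 = 0.5833.

0.583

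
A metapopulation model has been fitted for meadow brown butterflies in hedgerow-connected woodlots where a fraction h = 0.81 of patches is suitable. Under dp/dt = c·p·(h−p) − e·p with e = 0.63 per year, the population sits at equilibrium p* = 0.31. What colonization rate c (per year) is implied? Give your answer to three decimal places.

At equilibrium c(h−p*) = e, so c = e/(h−p*).
c = 0.63/(0.81 − 0.31) = 0.63/0.5000 = 1.2600.

1.260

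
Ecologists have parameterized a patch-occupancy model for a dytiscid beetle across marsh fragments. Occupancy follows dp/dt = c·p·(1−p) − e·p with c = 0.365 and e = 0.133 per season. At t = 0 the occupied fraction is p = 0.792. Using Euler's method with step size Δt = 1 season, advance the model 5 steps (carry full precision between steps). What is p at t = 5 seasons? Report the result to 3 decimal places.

0.669

Update rule: p ← p + [c·p·(1−p) − e·p]·Δt with Δt = 1.
p: 0.79200 → 0.74679  (Δp = -0.04521)
p: 0.74679 → 0.71649  (Δp = -0.03030)
p: 0.71649 → 0.69534  (Δp = -0.02115)
p: 0.69534 → 0.68018  (Δp = -0.01516)
p: 0.68018 → 0.66912  (Δp = -0.01106)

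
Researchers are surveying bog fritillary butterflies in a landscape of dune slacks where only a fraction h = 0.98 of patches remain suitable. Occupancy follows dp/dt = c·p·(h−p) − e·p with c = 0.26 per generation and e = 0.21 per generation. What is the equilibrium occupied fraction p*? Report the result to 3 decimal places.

Setting dp/dt = 0 and dividing by p* gives c·(h−p*) = e.
So p* = h − e/c = 0.98 − 0.21/0.26 = 0.98 − 0.8077 = 0.1723.

0.172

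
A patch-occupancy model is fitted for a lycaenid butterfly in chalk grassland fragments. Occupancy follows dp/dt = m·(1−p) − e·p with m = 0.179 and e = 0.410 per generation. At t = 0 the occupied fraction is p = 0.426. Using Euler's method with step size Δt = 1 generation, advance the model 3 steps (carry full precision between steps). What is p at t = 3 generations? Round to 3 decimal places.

Update rule: p ← p + [m·(1−p) − e·p]·Δt with Δt = 1.
p: 0.42600 → 0.35409  (Δp = -0.07191)
p: 0.35409 → 0.32453  (Δp = -0.02956)
p: 0.32453 → 0.31238  (Δp = -0.01215)

0.312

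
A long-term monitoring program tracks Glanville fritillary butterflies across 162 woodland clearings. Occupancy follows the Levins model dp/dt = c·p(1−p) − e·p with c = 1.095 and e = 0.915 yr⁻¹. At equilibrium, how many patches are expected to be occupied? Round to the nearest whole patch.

27

p* = 1 − e/c = 1 − 0.915/1.095 = 0.1644.
Expected occupied patches = N × p* = 162 × 0.1644 = 26.63 ≈ 27.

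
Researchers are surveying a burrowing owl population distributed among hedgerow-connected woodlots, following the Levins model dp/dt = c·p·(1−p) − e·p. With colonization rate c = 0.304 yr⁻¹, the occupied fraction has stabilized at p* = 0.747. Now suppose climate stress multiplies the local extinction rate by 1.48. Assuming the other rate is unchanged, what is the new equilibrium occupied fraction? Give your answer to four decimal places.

0.6256

Balance c(1−p*) = e gives e = 0.304×(1 − 0.74700) = 0.07691.
New p* = 1 − e/c = 1 − 0.11383/0.30400 = 0.62556.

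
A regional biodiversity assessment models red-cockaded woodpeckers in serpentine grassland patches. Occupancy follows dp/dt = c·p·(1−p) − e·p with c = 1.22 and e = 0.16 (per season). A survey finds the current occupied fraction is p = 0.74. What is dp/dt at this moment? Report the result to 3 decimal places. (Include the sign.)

Colonization term: c·p·(1−p) = 1.22×0.74×0.2600 = 0.23473.
Extinction term: e·p = 0.11840.
dp/dt = 0.23473 − 0.11840 = 0.11633.

0.116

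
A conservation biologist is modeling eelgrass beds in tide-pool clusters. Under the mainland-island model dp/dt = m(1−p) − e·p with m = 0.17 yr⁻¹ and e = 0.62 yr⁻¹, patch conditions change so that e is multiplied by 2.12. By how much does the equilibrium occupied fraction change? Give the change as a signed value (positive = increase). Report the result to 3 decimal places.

-0.101

Before: p* = 0.17/(0.17+0.62) = 0.2152.
After: m = 0.17, e = 1.3144; p* = 0.17/1.4844 = 0.1145.
Δp* = 0.1145 − 0.2152 = -0.1007.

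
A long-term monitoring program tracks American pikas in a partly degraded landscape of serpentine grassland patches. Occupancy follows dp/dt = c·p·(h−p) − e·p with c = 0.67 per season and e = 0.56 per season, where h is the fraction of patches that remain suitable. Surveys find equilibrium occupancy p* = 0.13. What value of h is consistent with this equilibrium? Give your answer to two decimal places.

0.97

At equilibrium c(h−p*) = e, so h = p* + e/c.
h = 0.13 + 0.56/0.67 = 0.13 + 0.8358 = 0.9658.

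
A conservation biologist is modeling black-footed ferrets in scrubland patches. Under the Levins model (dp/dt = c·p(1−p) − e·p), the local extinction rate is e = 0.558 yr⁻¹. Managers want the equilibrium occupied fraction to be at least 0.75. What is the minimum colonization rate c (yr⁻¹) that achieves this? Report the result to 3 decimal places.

p* = 1 − e/c ≥ 0.75 requires e/c ≤ 0.2500, i.e. c ≥ e/0.2500.
c_min = 0.558/0.2500 = 2.2320.

2.232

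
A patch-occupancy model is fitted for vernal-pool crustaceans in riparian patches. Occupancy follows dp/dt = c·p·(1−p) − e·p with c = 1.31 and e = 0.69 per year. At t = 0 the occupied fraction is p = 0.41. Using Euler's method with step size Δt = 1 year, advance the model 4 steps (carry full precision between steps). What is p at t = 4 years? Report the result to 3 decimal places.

Update rule: p ← p + [c·p·(1−p) − e·p]·Δt with Δt = 1.
  1  |  dp/dt·Δt = +0.033989  |  p_1 = 0.443989
  2  |  dp/dt·Δt = +0.017038  |  p_2 = 0.461027
  3  |  dp/dt·Δt = +0.007402  |  p_3 = 0.468429
  4  |  dp/dt·Δt = +0.002979  |  p_4 = 0.471407

0.471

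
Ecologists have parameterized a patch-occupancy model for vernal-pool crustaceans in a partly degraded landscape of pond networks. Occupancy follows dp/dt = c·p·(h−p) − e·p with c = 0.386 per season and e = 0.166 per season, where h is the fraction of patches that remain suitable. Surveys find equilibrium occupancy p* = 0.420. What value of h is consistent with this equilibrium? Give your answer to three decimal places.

At equilibrium c(h−p*) = e, so h = p* + e/c.
h = 0.420 + 0.166/0.386 = 0.420 + 0.4301 = 0.8501.

0.850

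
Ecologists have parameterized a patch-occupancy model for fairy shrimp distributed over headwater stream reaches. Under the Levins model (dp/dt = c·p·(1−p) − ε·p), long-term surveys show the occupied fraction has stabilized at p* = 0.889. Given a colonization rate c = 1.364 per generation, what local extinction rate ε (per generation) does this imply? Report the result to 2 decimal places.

At equilibrium c(1−p*) = ε.
ε = 1.364 × (1 − 0.889) = 1.364 × 0.1110 = 0.1514.

0.15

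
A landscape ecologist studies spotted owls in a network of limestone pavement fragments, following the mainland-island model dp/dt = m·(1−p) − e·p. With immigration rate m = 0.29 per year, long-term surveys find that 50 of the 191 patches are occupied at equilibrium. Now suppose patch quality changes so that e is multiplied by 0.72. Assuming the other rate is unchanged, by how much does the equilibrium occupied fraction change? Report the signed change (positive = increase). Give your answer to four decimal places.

0.0682

Observed p* = 50/191 = 0.26178.
Balance m(1−p*) = e·p* gives e = m(1−p*)/p* = 0.29×0.73822/0.26178 = 0.81780.
New p* = m/(m+e) = 0.29000/(0.29000+0.58882) = 0.32999.
Δp* = 0.32999 − 0.26178 = +0.06821.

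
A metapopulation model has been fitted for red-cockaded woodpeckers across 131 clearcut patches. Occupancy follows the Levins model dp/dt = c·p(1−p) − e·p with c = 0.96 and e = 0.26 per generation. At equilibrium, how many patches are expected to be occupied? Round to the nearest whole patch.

96

p* = 1 − e/c = 1 − 0.26/0.96 = 0.7292.
Expected occupied patches = N × p* = 131 × 0.7292 = 95.52 ≈ 96.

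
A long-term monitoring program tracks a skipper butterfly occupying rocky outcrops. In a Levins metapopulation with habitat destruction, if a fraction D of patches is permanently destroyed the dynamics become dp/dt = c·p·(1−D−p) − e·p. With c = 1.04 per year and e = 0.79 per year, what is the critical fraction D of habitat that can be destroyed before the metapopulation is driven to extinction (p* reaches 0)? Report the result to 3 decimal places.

0.240

The nontrivial equilibrium is p* = (1−D) − e/c; extinction occurs when this hits zero.
So D_crit = 1 − e/c = 1 − 0.79/1.04 = 1 − 0.7596 = 0.2404.
This equals the undisturbed p*, a classic result of Lande's extension.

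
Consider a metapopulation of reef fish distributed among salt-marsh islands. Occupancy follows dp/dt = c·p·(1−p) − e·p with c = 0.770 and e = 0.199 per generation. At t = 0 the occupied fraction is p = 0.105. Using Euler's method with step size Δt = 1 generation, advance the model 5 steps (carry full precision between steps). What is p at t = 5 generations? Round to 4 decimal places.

Update rule: p ← p + [c·p·(1−p) − e·p]·Δt with Δt = 1.
t = 1: p = 0.10500 + (+0.05147) = 0.15647
t = 2: p = 0.15647 + (+0.07049) = 0.22696
t = 3: p = 0.22696 + (+0.08993) = 0.31689
t = 4: p = 0.31689 + (+0.10362) = 0.42051
t = 5: p = 0.42051 + (+0.10395) = 0.52446

0.5245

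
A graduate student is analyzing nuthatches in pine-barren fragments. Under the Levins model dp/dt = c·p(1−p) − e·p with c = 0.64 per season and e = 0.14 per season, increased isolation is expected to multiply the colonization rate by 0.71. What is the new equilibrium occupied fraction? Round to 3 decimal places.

0.692

Before: p* = 1 − 0.14/0.64 = 0.7812.
After the change, c = 0.4544, e = 0.14, so p* = 1 − 0.14/0.4544 = 0.6919.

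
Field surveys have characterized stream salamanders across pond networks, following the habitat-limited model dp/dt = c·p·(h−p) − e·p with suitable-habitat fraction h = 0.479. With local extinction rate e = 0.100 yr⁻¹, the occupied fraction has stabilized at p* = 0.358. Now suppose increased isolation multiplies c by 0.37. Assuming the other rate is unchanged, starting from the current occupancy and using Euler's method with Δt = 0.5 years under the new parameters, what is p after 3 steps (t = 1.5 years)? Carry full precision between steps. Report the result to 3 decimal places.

0.327

Balance c(h−p*) = e gives c = e/(0.479 − 0.35800) = 0.100/0.12100 = 0.82645.
Starting from p₀ = 0.35800; update p ← p + (dp/dt)·Δt with the new parameters.
  1  |  dp/dt·Δt = -0.011277  |  p_1 = 0.346723
  2  |  dp/dt·Δt = -0.010324  |  p_2 = 0.336399
  3  |  dp/dt·Δt = -0.009486  |  p_3 = 0.326913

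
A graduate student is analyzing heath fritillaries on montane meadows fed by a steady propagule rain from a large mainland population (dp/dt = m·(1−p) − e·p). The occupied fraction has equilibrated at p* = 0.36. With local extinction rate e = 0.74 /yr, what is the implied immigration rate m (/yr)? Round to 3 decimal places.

At equilibrium m(1−p*) = e·p*, so m = e·p*/(1−p*).
m = 0.74 × 0.36 / 0.6400 = 0.2664/0.6400 = 0.4162.

0.416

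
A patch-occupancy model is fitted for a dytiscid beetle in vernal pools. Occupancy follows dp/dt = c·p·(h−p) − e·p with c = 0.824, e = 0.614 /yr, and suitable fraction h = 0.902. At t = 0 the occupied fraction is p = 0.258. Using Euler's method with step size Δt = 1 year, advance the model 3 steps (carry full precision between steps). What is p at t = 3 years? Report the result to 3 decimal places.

Update rule: p ← p + [c·p·(h−p) − e·p]·Δt with Δt = 1.
t = 1: p = 0.25800 + (-0.02150) = 0.23650
t = 2: p = 0.23650 + (-0.01552) = 0.22098
t = 3: p = 0.22098 + (-0.01168) = 0.20930

0.209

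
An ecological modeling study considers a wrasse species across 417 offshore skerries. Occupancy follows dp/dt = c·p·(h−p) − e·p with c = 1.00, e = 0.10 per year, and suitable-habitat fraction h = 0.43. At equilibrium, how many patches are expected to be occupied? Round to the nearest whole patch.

p* = h − e/c = 0.43 − 0.1000 = 0.3300.
Expected occupied patches = N × p* = 417 × 0.3300 = 137.61 ≈ 138.

138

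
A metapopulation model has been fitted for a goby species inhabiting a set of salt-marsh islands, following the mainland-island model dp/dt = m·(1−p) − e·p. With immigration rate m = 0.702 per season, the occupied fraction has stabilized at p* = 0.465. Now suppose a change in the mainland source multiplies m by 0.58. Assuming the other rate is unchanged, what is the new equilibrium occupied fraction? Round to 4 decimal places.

Balance m(1−p*) = e·p* gives e = m(1−p*)/p* = 0.702×0.53500/0.46500 = 0.80768.
New p* = m/(m+e) = 0.40716/(0.40716+0.80768) = 0.33516.

0.3352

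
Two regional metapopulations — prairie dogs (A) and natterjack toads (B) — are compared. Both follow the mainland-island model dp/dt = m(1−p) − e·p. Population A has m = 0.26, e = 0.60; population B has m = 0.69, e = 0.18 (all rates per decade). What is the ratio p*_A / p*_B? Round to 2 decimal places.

0.38

A: p*_A = m/(m+e) = 0.26/0.8600 = 0.3023.
B: p*_B = 0.69/0.8700 = 0.7931.
p*_A / p*_B = 0.3023/0.7931 = 0.3812.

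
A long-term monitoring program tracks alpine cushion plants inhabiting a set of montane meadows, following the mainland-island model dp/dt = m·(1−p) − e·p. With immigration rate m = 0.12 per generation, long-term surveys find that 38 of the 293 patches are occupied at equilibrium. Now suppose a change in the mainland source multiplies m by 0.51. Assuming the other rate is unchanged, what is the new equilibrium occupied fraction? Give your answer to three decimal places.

0.071

Observed p* = 38/293 = 0.12969.
Balance m(1−p*) = e·p* gives e = m(1−p*)/p* = 0.12×0.87031/0.12969 = 0.80528.
New p* = m/(m+e) = 0.06120/(0.06120+0.80528) = 0.07063.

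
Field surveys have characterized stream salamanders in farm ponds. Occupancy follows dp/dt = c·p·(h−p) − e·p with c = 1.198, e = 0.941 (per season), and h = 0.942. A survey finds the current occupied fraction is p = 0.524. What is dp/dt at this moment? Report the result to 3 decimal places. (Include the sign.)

-0.231

Colonization term: c·p·(h−p) = 1.198×0.524×0.4180 = 0.26240.
Extinction term: e·p = 0.49308.
dp/dt = 0.26240 − 0.49308 = -0.23068.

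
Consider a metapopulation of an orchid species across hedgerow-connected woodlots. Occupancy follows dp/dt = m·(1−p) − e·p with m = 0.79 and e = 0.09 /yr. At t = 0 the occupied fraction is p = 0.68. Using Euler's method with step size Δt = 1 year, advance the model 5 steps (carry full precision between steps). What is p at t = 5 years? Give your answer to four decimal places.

0.8977

Update rule: p ← p + [m·(1−p) − e·p]·Δt with Δt = 1.
step 1: Δp = +0.19160, p = 0.87160
step 2: Δp = +0.02299, p = 0.89459
step 3: Δp = +0.00276, p = 0.89735
step 4: Δp = +0.00033, p = 0.89768
step 5: Δp = +0.00004, p = 0.89772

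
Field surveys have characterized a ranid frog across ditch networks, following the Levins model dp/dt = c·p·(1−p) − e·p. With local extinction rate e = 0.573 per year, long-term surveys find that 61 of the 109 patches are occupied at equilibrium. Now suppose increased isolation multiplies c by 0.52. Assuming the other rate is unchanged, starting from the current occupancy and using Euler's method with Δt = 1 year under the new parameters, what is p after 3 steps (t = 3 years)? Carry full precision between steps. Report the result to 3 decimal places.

Observed p* = 61/109 = 0.55963.
Balance c(1−p*) = e gives c = e/(1 − 0.55963) = 0.573/0.44037 = 1.30119.
Starting from p₀ = 0.55963; update p ← p + (dp/dt)·Δt with the new parameters.
p: 0.55963 → 0.40571  (Δp = -0.15392)
p: 0.40571 → 0.33638  (Δp = -0.06933)
p: 0.33638 → 0.29467  (Δp = -0.04170)

0.295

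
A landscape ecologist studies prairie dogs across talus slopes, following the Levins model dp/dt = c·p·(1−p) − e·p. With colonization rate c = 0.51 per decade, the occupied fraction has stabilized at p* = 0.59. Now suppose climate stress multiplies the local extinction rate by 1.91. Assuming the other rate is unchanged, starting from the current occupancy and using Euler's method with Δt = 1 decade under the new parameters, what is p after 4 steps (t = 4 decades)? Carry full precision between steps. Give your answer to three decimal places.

0.343

Balance c(1−p*) = e gives e = 0.51×(1 − 0.59000) = 0.20910.
Starting from p₀ = 0.59000; update p ← p + (dp/dt)·Δt with the new parameters.
t = 1: p = 0.59000 + (-0.11227) = 0.47773
t = 2: p = 0.47773 + (-0.06355) = 0.41418
t = 3: p = 0.41418 + (-0.04167) = 0.37251
t = 4: p = 0.37251 + (-0.02956) = 0.34295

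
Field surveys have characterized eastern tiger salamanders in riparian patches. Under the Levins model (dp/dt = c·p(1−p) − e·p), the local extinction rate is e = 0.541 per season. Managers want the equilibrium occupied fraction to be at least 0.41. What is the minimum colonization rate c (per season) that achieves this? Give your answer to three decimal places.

0.917

p* = 1 − e/c ≥ 0.41 requires e/c ≤ 0.5900, i.e. c ≥ e/0.5900.
c_min = 0.541/0.5900 = 0.9169.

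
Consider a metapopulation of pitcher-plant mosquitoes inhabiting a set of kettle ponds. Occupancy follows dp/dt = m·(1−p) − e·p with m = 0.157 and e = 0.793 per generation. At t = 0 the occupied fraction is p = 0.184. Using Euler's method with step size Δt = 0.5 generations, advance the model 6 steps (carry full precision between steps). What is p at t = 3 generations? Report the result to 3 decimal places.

0.166

Update rule: p ← p + [m·(1−p) − e·p]·Δt with Δt = 0.5.
  1  |  dp/dt·Δt = -0.008900  |  p_1 = 0.175100
  2  |  dp/dt·Δt = -0.004672  |  p_2 = 0.170427
  3  |  dp/dt·Δt = -0.002453  |  p_3 = 0.167974
  4  |  dp/dt·Δt = -0.001288  |  p_4 = 0.166687
  5  |  dp/dt·Δt = -0.000676  |  p_5 = 0.166010
  6  |  dp/dt·Δt = -0.000355  |  p_6 = 0.165655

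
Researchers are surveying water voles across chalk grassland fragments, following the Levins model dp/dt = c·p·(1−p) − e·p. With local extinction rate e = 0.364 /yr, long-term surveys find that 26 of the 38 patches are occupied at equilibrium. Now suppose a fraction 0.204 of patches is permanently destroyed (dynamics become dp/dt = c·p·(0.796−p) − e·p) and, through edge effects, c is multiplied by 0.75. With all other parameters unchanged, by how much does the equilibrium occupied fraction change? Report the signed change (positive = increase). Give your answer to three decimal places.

Observed p* = 26/38 = 0.68421.
Balance c(1−p*) = e gives c = e/(1 − 0.68421) = 0.364/0.31579 = 1.15266.
New p* = 0.796 − e/c = 0.796 − 0.36400/0.86450 = 0.37495.
Δp* = 0.37495 − 0.68421 = -0.30926.

-0.309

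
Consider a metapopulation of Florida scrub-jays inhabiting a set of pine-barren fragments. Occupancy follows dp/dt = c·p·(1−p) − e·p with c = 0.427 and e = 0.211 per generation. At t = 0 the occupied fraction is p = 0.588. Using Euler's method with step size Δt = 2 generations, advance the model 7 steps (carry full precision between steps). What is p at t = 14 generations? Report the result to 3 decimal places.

0.507

Update rule: p ← p + [c·p·(1−p) − e·p]·Δt with Δt = 2.
t = 2: p = 0.58800 + (-0.04125) = 0.54675
t = 4: p = 0.54675 + (-0.01910) = 0.52766
t = 6: p = 0.52766 + (-0.00982) = 0.51783
t = 8: p = 0.51783 + (-0.00530) = 0.51254
t = 10: p = 0.51254 + (-0.00292) = 0.50961
t = 12: p = 0.50961 + (-0.00163) = 0.50798
t = 14: p = 0.50798 + (-0.00092) = 0.50706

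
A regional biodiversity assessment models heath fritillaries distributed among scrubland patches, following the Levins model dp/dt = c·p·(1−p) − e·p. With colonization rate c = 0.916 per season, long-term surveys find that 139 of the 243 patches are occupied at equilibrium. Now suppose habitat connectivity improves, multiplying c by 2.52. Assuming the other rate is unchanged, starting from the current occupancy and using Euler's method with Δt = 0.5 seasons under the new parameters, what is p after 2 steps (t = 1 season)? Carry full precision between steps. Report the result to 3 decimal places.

Observed p* = 139/243 = 0.57202.
Balance c(1−p*) = e gives e = 0.916×(1 − 0.57202) = 0.39203.
Starting from p₀ = 0.57202; update p ← p + (dp/dt)·Δt with the new parameters.
p: 0.57202 → 0.74245  (Δp = +0.17043)
p: 0.74245 → 0.81761  (Δp = +0.07517)

0.818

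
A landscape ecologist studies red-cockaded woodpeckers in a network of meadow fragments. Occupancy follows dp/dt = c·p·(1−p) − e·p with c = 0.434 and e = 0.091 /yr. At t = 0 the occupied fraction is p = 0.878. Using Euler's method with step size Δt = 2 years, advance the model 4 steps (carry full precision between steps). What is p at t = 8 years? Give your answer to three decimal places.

Update rule: p ← p + [c·p·(1−p) − e·p]·Δt with Δt = 2.
  1  |  dp/dt·Δt = -0.066819  |  p_1 = 0.811181
  2  |  dp/dt·Δt = -0.014686  |  p_2 = 0.796494
  3  |  dp/dt·Δt = -0.004267  |  p_3 = 0.792227
  4  |  dp/dt·Δt = -0.001310  |  p_4 = 0.790918

0.791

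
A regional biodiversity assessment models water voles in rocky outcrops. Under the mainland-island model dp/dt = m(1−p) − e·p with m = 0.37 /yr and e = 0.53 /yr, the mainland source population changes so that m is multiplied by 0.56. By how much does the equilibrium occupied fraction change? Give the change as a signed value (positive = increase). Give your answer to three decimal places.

Before: p* = 0.37/(0.37+0.53) = 0.4111.
After: m = 0.2072, e = 0.53; p* = 0.2072/0.7372 = 0.2811.
Δp* = 0.2811 − 0.4111 = -0.1300.

-0.130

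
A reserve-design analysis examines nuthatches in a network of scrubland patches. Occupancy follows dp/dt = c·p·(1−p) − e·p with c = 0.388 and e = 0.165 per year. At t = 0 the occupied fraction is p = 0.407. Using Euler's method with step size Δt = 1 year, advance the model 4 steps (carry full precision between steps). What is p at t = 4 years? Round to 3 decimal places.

0.496

Update rule: p ← p + [c·p·(1−p) − e·p]·Δt with Δt = 1.
  1  |  dp/dt·Δt = +0.026489  |  p_1 = 0.433489
  2  |  dp/dt·Δt = +0.023758  |  p_2 = 0.457247
  3  |  dp/dt·Δt = +0.020845  |  p_3 = 0.478092
  4  |  dp/dt·Δt = +0.017929  |  p_4 = 0.496021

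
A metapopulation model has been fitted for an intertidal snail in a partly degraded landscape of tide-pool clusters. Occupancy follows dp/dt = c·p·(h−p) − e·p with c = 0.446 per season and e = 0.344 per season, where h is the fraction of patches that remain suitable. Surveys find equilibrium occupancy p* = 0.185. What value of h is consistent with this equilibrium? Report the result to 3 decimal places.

0.956

At equilibrium c(h−p*) = e, so h = p* + e/c.
h = 0.185 + 0.344/0.446 = 0.185 + 0.7713 = 0.9563.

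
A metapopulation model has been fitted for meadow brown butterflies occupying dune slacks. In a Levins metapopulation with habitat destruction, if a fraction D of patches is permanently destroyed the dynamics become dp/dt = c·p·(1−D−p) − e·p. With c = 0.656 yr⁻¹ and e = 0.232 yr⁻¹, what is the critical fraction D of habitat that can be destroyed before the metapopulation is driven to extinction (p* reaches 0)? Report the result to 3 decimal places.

0.646

The nontrivial equilibrium is p* = (1−D) − e/c; extinction occurs when this hits zero.
So D_crit = 1 − e/c = 1 − 0.232/0.656 = 1 − 0.3537 = 0.6463.
This equals the undisturbed p*, a classic result of Lande's extension.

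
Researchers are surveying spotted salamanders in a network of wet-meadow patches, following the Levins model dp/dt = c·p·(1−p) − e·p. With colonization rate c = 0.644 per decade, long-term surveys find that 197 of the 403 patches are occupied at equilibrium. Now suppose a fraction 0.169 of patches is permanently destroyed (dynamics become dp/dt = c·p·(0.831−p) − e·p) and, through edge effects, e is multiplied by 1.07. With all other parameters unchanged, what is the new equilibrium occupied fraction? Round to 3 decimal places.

0.284

Observed p* = 197/403 = 0.48883.
Balance c(1−p*) = e gives e = 0.644×(1 − 0.48883) = 0.32919.
New p* = 0.831 − e/c = 0.831 − 0.35223/0.64400 = 0.28406.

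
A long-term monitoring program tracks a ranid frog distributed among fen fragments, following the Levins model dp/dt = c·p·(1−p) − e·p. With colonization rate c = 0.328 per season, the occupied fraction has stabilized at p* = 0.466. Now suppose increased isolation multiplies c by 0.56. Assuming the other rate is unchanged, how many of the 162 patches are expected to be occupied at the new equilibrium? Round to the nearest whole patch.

8

Balance c(1−p*) = e gives e = 0.328×(1 − 0.46600) = 0.17515.
New p* = 1 − e/c = 1 − 0.17515/0.18368 = 0.04644.
Expected occupied = 162 × 0.04644 = 7.52 ≈ 8.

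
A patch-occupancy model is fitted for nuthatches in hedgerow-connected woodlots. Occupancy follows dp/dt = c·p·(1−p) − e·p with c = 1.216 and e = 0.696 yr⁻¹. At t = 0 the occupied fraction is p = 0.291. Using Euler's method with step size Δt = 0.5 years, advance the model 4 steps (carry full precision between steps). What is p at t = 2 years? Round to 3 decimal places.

Update rule: p ← p + [c·p·(1−p) − e·p]·Δt with Δt = 0.5.
t = 0.5: p = 0.29100 + (+0.02417) = 0.31517
t = 1: p = 0.31517 + (+0.02155) = 0.33672
t = 1.5: p = 0.33672 + (+0.01861) = 0.35534
t = 2: p = 0.35534 + (+0.01562) = 0.37095

0.371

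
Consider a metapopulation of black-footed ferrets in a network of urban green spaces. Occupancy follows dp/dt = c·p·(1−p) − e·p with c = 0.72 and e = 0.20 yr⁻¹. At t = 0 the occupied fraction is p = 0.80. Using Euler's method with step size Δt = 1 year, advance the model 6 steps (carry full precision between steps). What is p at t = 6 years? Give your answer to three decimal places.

0.723

Update rule: p ← p + [c·p·(1−p) − e·p]·Δt with Δt = 1.
p: 0.80000 → 0.75520  (Δp = -0.04480)
p: 0.75520 → 0.73727  (Δp = -0.01793)
p: 0.73727 → 0.72928  (Δp = -0.00799)
p: 0.72928 → 0.72557  (Δp = -0.00371)
p: 0.72557 → 0.72382  (Δp = -0.00175)
p: 0.72382 → 0.72299  (Δp = -0.00083)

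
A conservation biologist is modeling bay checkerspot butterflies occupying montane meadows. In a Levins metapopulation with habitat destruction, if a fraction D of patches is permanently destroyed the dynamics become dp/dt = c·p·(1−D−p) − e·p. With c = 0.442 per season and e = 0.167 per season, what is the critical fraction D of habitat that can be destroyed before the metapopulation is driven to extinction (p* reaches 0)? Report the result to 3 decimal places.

The nontrivial equilibrium is p* = (1−D) − e/c; extinction occurs when this hits zero.
So D_crit = 1 − e/c = 1 − 0.167/0.442 = 1 − 0.3778 = 0.6222.
This equals the undisturbed p*, a classic result of Lande's extension.

0.622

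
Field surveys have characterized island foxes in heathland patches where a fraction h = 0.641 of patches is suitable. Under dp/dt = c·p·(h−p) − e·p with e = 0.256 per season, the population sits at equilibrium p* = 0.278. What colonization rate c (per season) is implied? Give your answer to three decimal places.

0.705

At equilibrium c(h−p*) = e, so c = e/(h−p*).
c = 0.256/(0.641 − 0.278) = 0.256/0.3630 = 0.7052.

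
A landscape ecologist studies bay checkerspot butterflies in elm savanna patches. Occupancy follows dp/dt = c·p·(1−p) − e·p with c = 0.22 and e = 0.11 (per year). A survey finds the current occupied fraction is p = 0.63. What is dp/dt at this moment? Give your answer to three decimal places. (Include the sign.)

-0.018

Colonization term: c·p·(1−p) = 0.22×0.63×0.3700 = 0.05128.
Extinction term: e·p = 0.06930.
dp/dt = 0.05128 − 0.06930 = -0.01802.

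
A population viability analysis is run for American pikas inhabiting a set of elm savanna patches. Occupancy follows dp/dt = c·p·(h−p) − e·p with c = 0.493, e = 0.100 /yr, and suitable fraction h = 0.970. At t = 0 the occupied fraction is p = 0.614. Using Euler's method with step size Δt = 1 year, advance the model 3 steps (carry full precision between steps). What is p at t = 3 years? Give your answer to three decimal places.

0.720

Update rule: p ← p + [c·p·(h−p) − e·p]·Δt with Δt = 1.
  1  |  dp/dt·Δt = +0.046362  |  p_1 = 0.660362
  2  |  dp/dt·Δt = +0.034769  |  p_2 = 0.695131
  3  |  dp/dt·Δt = +0.024684  |  p_3 = 0.719815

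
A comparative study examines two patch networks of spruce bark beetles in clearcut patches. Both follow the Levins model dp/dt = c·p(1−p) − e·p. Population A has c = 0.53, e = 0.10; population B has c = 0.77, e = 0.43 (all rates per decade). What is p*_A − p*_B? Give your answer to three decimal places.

0.370

A: p*_A = 1 − 0.10/0.53 = 0.8113.
B: p*_B = 1 − 0.43/0.77 = 0.4416.
p*_A − p*_B = 0.8113 − 0.4416 = 0.3698.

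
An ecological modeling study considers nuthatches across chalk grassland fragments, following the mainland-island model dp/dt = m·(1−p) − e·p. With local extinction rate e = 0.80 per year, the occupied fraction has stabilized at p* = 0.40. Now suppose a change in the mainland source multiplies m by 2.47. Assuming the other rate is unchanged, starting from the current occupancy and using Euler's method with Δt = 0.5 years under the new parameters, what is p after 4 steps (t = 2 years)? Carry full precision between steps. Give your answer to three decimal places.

Balance m(1−p*) = e·p* gives m = e·p*/(1−p*) = 0.80×0.40000/0.60000 = 0.53333.
Starting from p₀ = 0.40000; update p ← p + (dp/dt)·Δt with the new parameters.
  1  |  dp/dt·Δt = +0.235200  |  p_1 = 0.635200
  2  |  dp/dt·Δt = -0.013798  |  p_2 = 0.621402
  3  |  dp/dt·Δt = +0.000810  |  p_3 = 0.622211
  4  |  dp/dt·Δt = -0.000047  |  p_4 = 0.622164

0.622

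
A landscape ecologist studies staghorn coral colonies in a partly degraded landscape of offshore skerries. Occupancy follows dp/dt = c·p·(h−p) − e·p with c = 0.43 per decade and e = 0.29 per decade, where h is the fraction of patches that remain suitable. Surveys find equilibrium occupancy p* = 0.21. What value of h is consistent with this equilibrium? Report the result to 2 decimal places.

0.88

At equilibrium c(h−p*) = e, so h = p* + e/c.
h = 0.21 + 0.29/0.43 = 0.21 + 0.6744 = 0.8844.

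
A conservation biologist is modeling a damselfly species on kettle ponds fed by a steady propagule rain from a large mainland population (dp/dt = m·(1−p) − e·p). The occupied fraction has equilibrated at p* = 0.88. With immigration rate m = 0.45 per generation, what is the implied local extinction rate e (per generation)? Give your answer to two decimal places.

At equilibrium m(1−p*) = e·p*, so e = m(1−p*)/p*.
e = 0.45 × 0.1200 / 0.88 = 0.0614.

0.06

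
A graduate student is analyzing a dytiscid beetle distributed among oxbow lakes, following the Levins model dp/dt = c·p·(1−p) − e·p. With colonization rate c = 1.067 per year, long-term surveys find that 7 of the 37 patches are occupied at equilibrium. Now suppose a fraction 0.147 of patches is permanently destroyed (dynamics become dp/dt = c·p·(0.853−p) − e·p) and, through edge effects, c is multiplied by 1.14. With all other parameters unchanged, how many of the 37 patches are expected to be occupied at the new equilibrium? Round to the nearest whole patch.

5

Observed p* = 7/37 = 0.18919.
Balance c(1−p*) = e gives e = 1.067×(1 − 0.18919) = 0.86513.
New p* = 0.853 − e/c = 0.853 − 0.86513/1.21638 = 0.14177.
Expected occupied = 37 × 0.14177 = 5.25 ≈ 5.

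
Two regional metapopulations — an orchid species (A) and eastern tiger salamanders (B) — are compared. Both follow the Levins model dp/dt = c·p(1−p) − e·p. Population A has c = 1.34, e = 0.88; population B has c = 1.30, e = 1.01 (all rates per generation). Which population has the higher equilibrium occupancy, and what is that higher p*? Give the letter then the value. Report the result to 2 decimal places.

A, 0.34

A: p*_A = 1 − 0.88/1.34 = 0.3433.
B: p*_B = 1 − 1.01/1.30 = 0.2231.
A is higher at 0.3433.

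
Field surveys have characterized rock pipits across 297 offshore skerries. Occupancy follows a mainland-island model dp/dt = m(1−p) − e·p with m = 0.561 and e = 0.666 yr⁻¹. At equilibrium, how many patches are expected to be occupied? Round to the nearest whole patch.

p* = m/(m+e) = 0.561/1.2270 = 0.4572.
Expected occupied patches = N × p* = 297 × 0.4572 = 135.79 ≈ 136.

136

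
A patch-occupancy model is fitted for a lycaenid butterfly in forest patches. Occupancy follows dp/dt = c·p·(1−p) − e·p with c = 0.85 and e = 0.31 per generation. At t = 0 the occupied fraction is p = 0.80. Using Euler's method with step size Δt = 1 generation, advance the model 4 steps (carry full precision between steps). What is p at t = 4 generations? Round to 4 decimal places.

Update rule: p ← p + [c·p·(1−p) − e·p]·Δt with Δt = 1.
  1  |  dp/dt·Δt = -0.112000  |  p_1 = 0.688000
  2  |  dp/dt·Δt = -0.030822  |  p_2 = 0.657178
  3  |  dp/dt·Δt = -0.012224  |  p_3 = 0.644953
  4  |  dp/dt·Δt = -0.005295  |  p_4 = 0.639658

0.6397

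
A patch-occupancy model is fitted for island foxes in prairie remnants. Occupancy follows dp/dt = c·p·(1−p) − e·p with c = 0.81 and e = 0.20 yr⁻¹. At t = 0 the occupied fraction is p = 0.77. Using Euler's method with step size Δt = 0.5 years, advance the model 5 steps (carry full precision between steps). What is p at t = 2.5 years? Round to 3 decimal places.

Update rule: p ← p + [c·p·(1−p) − e·p]·Δt with Δt = 0.5.
  1  |  dp/dt·Δt = -0.005275  |  p_1 = 0.764725
  2  |  dp/dt·Δt = -0.003605  |  p_2 = 0.761121
  3  |  dp/dt·Δt = -0.002477  |  p_3 = 0.758644
  4  |  dp/dt·Δt = -0.001708  |  p_4 = 0.756937
  5  |  dp/dt·Δt = -0.001180  |  p_5 = 0.755756

0.756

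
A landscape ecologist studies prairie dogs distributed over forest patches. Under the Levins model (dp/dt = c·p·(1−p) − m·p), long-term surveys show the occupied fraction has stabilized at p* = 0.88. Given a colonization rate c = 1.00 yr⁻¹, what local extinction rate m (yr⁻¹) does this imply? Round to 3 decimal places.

At equilibrium c(1−p*) = m.
m = 1.00 × (1 − 0.88) = 1.00 × 0.1200 = 0.1200.

0.120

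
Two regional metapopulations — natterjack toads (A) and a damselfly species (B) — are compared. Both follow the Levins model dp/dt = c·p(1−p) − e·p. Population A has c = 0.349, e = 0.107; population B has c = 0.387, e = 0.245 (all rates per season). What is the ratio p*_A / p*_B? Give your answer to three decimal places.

1.890

A: p*_A = 1 − 0.107/0.349 = 0.6934.
B: p*_B = 1 − 0.245/0.387 = 0.3669.
p*_A / p*_B = 0.6934/0.3669 = 1.8898.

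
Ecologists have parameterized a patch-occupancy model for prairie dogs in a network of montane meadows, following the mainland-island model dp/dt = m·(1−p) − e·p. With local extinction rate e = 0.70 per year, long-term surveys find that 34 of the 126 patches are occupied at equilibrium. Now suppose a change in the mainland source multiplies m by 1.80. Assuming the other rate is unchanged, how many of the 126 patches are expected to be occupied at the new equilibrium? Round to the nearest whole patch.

Observed p* = 34/126 = 0.26984.
Balance m(1−p*) = e·p* gives m = e·p*/(1−p*) = 0.70×0.26984/0.73016 = 0.25869.
New p* = m/(m+e) = 0.46564/(0.46564+0.70000) = 0.39947.
Expected occupied = 126 × 0.39947 = 50.33 ≈ 50.

50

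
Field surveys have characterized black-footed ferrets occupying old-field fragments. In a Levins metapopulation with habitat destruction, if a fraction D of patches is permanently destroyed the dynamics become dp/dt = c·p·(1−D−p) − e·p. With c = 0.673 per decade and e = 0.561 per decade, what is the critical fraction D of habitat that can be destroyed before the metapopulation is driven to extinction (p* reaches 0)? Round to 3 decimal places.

The nontrivial equilibrium is p* = (1−D) − e/c; extinction occurs when this hits zero.
So D_crit = 1 − e/c = 1 − 0.561/0.673 = 1 − 0.8336 = 0.1664.
Note this equals the original equilibrium occupancy — the Levins extinction-debt result.

0.166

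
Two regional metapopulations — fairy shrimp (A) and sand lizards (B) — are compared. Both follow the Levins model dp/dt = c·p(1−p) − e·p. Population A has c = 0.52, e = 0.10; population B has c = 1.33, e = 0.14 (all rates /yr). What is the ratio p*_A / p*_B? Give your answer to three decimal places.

0.903

A: p*_A = 1 − 0.10/0.52 = 0.8077.
B: p*_B = 1 − 0.14/1.33 = 0.8947.
p*_A / p*_B = 0.8077/0.8947 = 0.9027.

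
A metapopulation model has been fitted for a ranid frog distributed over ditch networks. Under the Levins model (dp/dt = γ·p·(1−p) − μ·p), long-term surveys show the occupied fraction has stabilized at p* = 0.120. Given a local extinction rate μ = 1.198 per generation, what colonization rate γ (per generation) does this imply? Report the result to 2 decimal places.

1.36

At equilibrium γ(1−p*) = μ, so γ = μ/(1−p*).
γ = 1.198/(1 − 0.120) = 1.198/0.8800 = 1.3614.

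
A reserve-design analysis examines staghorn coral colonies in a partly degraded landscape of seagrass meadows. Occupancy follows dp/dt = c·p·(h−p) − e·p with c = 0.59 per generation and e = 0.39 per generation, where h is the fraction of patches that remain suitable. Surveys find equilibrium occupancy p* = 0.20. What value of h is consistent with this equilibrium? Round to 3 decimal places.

At equilibrium c(h−p*) = e, so h = p* + e/c.
h = 0.20 + 0.39/0.59 = 0.20 + 0.6610 = 0.8610.

0.861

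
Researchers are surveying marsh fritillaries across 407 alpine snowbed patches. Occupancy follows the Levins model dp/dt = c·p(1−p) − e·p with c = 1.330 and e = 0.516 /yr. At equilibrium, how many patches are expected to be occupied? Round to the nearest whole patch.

p* = 1 − e/c = 1 − 0.516/1.330 = 0.6120.
Expected occupied patches = N × p* = 407 × 0.6120 = 249.10 ≈ 249.

249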